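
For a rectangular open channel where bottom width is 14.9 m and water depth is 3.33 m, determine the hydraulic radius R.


For a rectangular section:
Flow area A = b * y = 14.9 * 3.33 = 49.62 m^2.
Wetted perimeter P = b + 2y = 14.9 + 2*3.33 = 21.56 m.
Hydraulic radius R = A/P = 49.62 / 21.56 = 2.3013 m.

2.3013


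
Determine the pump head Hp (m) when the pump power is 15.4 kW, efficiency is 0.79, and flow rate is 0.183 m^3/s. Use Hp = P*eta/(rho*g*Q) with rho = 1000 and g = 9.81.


Pump head formula: Hp = P * eta / (rho * g * Q).
Numerator: P * eta = 15.4 * 1000 * 0.79 = 12166.0 W.
Denominator: rho * g * Q = 1000 * 9.81 * 0.183 = 1795.23.
Hp = 12166.0 / 1795.23 = 6.78 m.

6.78


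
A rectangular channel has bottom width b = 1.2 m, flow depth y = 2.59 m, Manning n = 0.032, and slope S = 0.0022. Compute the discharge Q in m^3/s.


For a rectangular channel, the cross-sectional area A = b * y = 1.2 * 2.59 = 3.11 m^2.
The wetted perimeter P = b + 2y = 1.2 + 2*2.59 = 6.38 m.
Hydraulic radius R = A/P = 3.11/6.38 = 0.4871 m.
Velocity V = (1/n)*R^(2/3)*S^(1/2) = (1/0.032)*0.4871^(2/3)*0.0022^(1/2) = 0.9075 m/s.
Discharge Q = A * V = 3.11 * 0.9075 = 2.82 m^3/s.

2.82


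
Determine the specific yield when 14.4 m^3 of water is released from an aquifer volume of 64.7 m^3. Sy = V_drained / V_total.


Specific yield Sy = Volume drained / Total volume.
Sy = 14.4 / 64.7
   = 0.2226.

0.2226


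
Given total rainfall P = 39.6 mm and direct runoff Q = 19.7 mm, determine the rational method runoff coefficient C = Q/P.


The runoff coefficient C = runoff depth / rainfall depth.
C = 19.7 / 39.6
  = 0.4975.

0.4975


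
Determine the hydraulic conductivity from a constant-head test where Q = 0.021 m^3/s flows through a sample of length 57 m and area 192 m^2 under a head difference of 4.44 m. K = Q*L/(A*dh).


From K = Q*L / (A*dh):
Numerator: Q*L = 0.021 * 57 = 1.197.
Denominator: A*dh = 192 * 4.44 = 852.48.
K = 1.197 / 852.48 = 0.001404 m/s.

0.001404


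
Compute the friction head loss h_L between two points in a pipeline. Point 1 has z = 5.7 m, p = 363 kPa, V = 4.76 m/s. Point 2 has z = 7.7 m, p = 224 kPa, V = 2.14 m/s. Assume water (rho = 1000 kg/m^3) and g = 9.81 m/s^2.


Total head at each section: H = z + p/(rho*g) + V^2/(2g).
H1 = 5.7 + 363*1000/(1000*9.81) + 4.76^2/(2*9.81)
   = 5.7 + 37.003 + 1.1548
   = 43.858 m.
H2 = 7.7 + 224*1000/(1000*9.81) + 2.14^2/(2*9.81)
   = 7.7 + 22.834 + 0.2334
   = 30.767 m.
h_L = H1 - H2 = 43.858 - 30.767 = 13.091 m.

13.091


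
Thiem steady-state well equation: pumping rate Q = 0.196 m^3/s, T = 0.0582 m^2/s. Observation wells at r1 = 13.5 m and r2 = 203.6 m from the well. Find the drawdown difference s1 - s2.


Thiem equation: s1 - s2 = Q/(2*pi*T) * ln(r2/r1).
ln(r2/r1) = ln(203.6/13.5) = 2.7135.
Q/(2*pi*T) = 0.196 / (2*pi*0.0582) = 0.196 / 0.3657 = 0.536.
s1 - s2 = 0.536 * 2.7135 = 1.4544 m.

1.4544


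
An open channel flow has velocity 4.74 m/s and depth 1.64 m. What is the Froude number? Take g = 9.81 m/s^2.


The Froude number is defined as Fr = V / sqrt(g*y).
g*y = 9.81 * 1.64 = 16.0884.
sqrt(g*y) = sqrt(16.0884) = 4.011.
Fr = 4.74 / 4.011 = 1.1817.

1.1817


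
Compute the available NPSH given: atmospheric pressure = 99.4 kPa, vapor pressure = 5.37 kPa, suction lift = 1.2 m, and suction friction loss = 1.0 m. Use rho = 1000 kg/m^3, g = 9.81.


NPSHa = p_atm/(rho*g) - z_s - hf_s - p_vap/(rho*g).
p_atm/(rho*g) = 99.4*1000 / (1000*9.81) = 10.133 m.
p_vap/(rho*g) = 5.37*1000 / (1000*9.81) = 0.547 m.
NPSHa = 10.133 - 1.2 - 1.0 - 0.547
      = 7.39 m.

7.39


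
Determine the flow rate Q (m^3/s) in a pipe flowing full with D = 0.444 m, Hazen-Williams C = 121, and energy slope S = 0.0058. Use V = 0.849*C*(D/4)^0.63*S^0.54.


For a full circular pipe, R = D/4 = 0.444/4 = 0.111 m.
V = 0.849 * 121 * 0.111^0.63 * 0.0058^0.54
  = 0.849 * 121 * 0.250353 * 0.06198
  = 1.594 m/s.
Pipe area A = pi*D^2/4 = pi*0.444^2/4 = 0.1548 m^2.
Q = A * V = 0.1548 * 1.594 = 0.2468 m^3/s.

0.2468


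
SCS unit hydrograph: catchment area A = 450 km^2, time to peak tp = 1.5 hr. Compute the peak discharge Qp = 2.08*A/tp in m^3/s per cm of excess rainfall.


SCS formula: Qp = 2.08 * A / tp.
Qp = 2.08 * 450 / 1.5
   = 936.0 / 1.5
   = 624.0 m^3/s per cm.

624.0


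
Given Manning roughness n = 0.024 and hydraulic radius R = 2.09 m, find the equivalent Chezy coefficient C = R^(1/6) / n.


The Chezy coefficient relates to Manning's n through C = R^(1/6) / n.
R^(1/6) = 2.09^(1/6) = 1.130727.
C = 1.130727 / 0.024 = 47.11 m^(1/2)/s.

47.11


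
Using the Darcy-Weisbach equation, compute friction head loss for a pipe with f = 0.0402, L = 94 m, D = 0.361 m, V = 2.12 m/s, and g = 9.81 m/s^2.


Darcy-Weisbach equation: h_f = f * (L/D) * V^2/(2g).
f * L/D = 0.0402 * 94/0.361 = 10.4676.
V^2/(2g) = 2.12^2 / (2*9.81) = 4.4944 / 19.62 = 0.2291 m.
h_f = 10.4676 * 0.2291 = 2.398 m.

2.398


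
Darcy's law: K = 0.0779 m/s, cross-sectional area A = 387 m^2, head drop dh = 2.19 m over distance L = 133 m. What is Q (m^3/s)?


Darcy's law: Q = K * A * i, where i = dh/L.
Hydraulic gradient i = 2.19 / 133 = 0.016466.
Q = 0.0779 * 387 * 0.016466
  = 0.4964 m^3/s.

0.4964


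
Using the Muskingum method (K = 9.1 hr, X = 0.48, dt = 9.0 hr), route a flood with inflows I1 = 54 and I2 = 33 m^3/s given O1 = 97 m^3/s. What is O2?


Muskingum coefficients:
denom = 2*K*(1-X) + dt = 2*9.1*(1-0.48) + 9.0 = 18.464.
C0 = (dt - 2*K*X)/denom = (9.0 - 2*9.1*0.48)/18.464 = 0.0143.
C1 = (dt + 2*K*X)/denom = (9.0 + 2*9.1*0.48)/18.464 = 0.9606.
C2 = (2*K*(1-X) - dt)/denom = 0.0251.
O2 = C0*I2 + C1*I1 + C2*O1
   = 0.0143*33 + 0.9606*54 + 0.0251*97
   = 54.78 m^3/s.

54.78


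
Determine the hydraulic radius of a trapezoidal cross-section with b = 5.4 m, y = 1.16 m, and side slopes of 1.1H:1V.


For a trapezoidal section with side slope z:
A = (b + z*y)*y = (5.4 + 1.1*1.16)*1.16 = 7.744 m^2.
P = b + 2*y*sqrt(1 + z^2) = 5.4 + 2*1.16*sqrt(1 + 1.1^2) = 8.849 m.
R = A/P = 7.744 / 8.849 = 0.8752 m.

0.8752


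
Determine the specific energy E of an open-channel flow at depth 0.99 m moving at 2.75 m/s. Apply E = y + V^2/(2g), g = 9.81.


Specific energy E = y + V^2/(2g).
Velocity head = V^2/(2g) = 2.75^2 / (2*9.81) = 7.5625 / 19.62 = 0.3854 m.
E = 0.99 + 0.3854 = 1.3754 m.

1.3754


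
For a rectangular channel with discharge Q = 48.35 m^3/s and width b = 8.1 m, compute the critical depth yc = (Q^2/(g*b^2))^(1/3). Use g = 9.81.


Using yc = (Q^2 / (g * b^2))^(1/3):
Q^2 = 48.35^2 = 2337.72.
g * b^2 = 9.81 * 8.1^2 = 9.81 * 65.61 = 643.63.
Q^2 / (g*b^2) = 2337.72 / 643.63 = 3.6321.
yc = 3.6321^(1/3) = 1.5372 m.

1.5372


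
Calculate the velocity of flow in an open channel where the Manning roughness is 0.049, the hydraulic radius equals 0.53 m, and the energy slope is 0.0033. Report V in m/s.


Manning's equation gives V = (1/n) * R^(2/3) * S^(1/2).
First, compute R^(2/3) = 0.53^(2/3) = 0.6549.
Next, S^(1/2) = 0.0033^(1/2) = 0.057446.
Then 1/n = 1/0.049 = 20.41.
V = 20.41 * 0.6549 * 0.057446 = 0.7678 m/s.

0.7678


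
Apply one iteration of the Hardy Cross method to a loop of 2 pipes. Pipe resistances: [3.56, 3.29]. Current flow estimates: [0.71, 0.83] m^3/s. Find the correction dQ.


Numerator terms (r*Q*|Q|): 3.56*0.71*|0.71| = 1.7946; 3.29*0.83*|0.83| = 2.2665.
Sum of numerator = 4.0611.
Denominator terms (r*|Q|): 3.56*|0.71| = 2.5276; 3.29*|0.83| = 2.7307.
2 * sum of denominator = 2 * 5.2583 = 10.5166.
dQ = -4.0611 / 10.5166 = -0.3862 m^3/s.

-0.3862


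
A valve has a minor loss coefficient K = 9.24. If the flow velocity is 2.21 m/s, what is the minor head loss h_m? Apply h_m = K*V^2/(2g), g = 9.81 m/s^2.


Minor loss formula: h_m = K * V^2/(2g).
V^2 = 2.21^2 = 4.8841.
V^2/(2g) = 4.8841 / 19.62 = 0.2489 m.
h_m = 9.24 * 0.2489 = 2.3002 m.

2.3002


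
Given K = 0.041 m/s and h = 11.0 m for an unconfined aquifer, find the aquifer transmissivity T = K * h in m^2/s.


Transmissivity is defined as T = K * h.
T = 0.041 * 11.0
  = 0.451 m^2/s.

0.451


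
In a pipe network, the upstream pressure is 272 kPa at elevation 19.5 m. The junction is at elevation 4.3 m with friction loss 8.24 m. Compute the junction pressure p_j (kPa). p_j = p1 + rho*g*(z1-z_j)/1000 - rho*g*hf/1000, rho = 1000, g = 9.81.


Junction pressure: p_j = p1 + rho*g*(z1 - z_j)/1000 - rho*g*hf/1000.
Elevation term = 1000*9.81*(19.5 - 4.3)/1000 = 149.112 kPa.
Friction term = 1000*9.81*8.24/1000 = 80.834 kPa.
p_j = 272 + 149.112 - 80.834 = 340.28 kPa.

340.28


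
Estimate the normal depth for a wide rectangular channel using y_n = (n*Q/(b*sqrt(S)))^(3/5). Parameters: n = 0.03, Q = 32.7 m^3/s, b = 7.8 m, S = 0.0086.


We use the wide-channel approximation y_n = (n*Q/(b*sqrt(S)))^(3/5).
sqrt(S) = sqrt(0.0086) = 0.092736.
Numerator: n*Q = 0.03 * 32.7 = 0.981.
Denominator: b*sqrt(S) = 7.8 * 0.092736 = 0.723341.
arg = 1.3562.
y_n = 1.3562^(3/5) = 1.2006 m.

1.2006


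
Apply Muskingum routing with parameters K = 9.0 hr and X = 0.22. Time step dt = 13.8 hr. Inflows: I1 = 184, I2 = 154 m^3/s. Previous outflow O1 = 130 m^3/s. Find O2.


Muskingum coefficients:
denom = 2*K*(1-X) + dt = 2*9.0*(1-0.22) + 13.8 = 27.84.
C0 = (dt - 2*K*X)/denom = (13.8 - 2*9.0*0.22)/27.84 = 0.3534.
C1 = (dt + 2*K*X)/denom = (13.8 + 2*9.0*0.22)/27.84 = 0.6379.
C2 = (2*K*(1-X) - dt)/denom = 0.0086.
O2 = C0*I2 + C1*I1 + C2*O1
   = 0.3534*154 + 0.6379*184 + 0.0086*130
   = 172.93 m^3/s.

172.93


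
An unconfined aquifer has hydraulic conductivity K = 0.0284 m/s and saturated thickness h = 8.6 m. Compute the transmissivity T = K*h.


Transmissivity is defined as T = K * h.
T = 0.0284 * 8.6
  = 0.2442 m^2/s.

0.2442


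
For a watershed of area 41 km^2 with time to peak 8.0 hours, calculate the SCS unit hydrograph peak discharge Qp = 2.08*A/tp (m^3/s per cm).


SCS formula: Qp = 2.08 * A / tp.
Qp = 2.08 * 41 / 8.0
   = 85.28 / 8.0
   = 10.66 m^3/s per cm.

10.66


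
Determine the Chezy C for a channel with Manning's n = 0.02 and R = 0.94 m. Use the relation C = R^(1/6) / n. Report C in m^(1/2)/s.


The Chezy coefficient relates to Manning's n through C = R^(1/6) / n.
R^(1/6) = 0.94^(1/6) = 0.98974.
C = 0.98974 / 0.02 = 49.49 m^(1/2)/s.

49.49


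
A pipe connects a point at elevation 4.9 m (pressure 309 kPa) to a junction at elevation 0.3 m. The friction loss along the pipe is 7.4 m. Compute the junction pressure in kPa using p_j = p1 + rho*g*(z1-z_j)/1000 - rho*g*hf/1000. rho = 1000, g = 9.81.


Junction pressure: p_j = p1 + rho*g*(z1 - z_j)/1000 - rho*g*hf/1000.
Elevation term = 1000*9.81*(4.9 - 0.3)/1000 = 45.126 kPa.
Friction term = 1000*9.81*7.4/1000 = 72.594 kPa.
p_j = 309 + 45.126 - 72.594 = 281.53 kPa.

281.53


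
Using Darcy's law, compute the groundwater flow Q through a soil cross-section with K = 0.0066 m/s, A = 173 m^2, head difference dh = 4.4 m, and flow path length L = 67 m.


Darcy's law: Q = K * A * i, where i = dh/L.
Hydraulic gradient i = 4.4 / 67 = 0.065672.
Q = 0.0066 * 173 * 0.065672
  = 0.075 m^3/s.

0.075


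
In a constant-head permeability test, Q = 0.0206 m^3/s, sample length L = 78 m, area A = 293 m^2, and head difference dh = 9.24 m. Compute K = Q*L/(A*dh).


From K = Q*L / (A*dh):
Numerator: Q*L = 0.0206 * 78 = 1.6068.
Denominator: A*dh = 293 * 9.24 = 2707.32.
K = 1.6068 / 2707.32 = 0.000594 m/s.

0.000594


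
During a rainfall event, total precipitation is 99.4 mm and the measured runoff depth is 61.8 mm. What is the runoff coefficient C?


The runoff coefficient C = runoff depth / rainfall depth.
C = 61.8 / 99.4
  = 0.6217.

0.6217


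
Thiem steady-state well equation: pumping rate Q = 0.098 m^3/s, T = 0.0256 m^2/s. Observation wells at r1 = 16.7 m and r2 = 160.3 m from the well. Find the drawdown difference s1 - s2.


Thiem equation: s1 - s2 = Q/(2*pi*T) * ln(r2/r1).
ln(r2/r1) = ln(160.3/16.7) = 2.2616.
Q/(2*pi*T) = 0.098 / (2*pi*0.0256) = 0.098 / 0.1608 = 0.6093.
s1 - s2 = 0.6093 * 2.2616 = 1.3779 m.

1.3779


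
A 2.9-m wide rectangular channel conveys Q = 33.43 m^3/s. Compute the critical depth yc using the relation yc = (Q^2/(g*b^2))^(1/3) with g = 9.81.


Using yc = (Q^2 / (g * b^2))^(1/3):
Q^2 = 33.43^2 = 1117.56.
g * b^2 = 9.81 * 2.9^2 = 9.81 * 8.41 = 82.5.
Q^2 / (g*b^2) = 1117.56 / 82.5 = 13.5462.
yc = 13.5462^(1/3) = 2.3838 m.

2.3838


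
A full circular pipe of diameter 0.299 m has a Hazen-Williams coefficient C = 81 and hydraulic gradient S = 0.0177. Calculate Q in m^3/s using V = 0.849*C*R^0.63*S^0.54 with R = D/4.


For a full circular pipe, R = D/4 = 0.299/4 = 0.0747 m.
V = 0.849 * 81 * 0.0747^0.63 * 0.0177^0.54
  = 0.849 * 81 * 0.195153 * 0.113215
  = 1.5194 m/s.
Pipe area A = pi*D^2/4 = pi*0.299^2/4 = 0.0702 m^2.
Q = A * V = 0.0702 * 1.5194 = 0.1067 m^3/s.

0.1067


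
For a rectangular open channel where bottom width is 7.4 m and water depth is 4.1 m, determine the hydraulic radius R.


For a rectangular section:
Flow area A = b * y = 7.4 * 4.1 = 30.34 m^2.
Wetted perimeter P = b + 2y = 7.4 + 2*4.1 = 15.6 m.
Hydraulic radius R = A/P = 30.34 / 15.6 = 1.9449 m.

1.9449


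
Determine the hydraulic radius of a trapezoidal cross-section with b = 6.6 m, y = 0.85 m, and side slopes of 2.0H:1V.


For a trapezoidal section with side slope z:
A = (b + z*y)*y = (6.6 + 2.0*0.85)*0.85 = 7.055 m^2.
P = b + 2*y*sqrt(1 + z^2) = 6.6 + 2*0.85*sqrt(1 + 2.0^2) = 10.401 m.
R = A/P = 7.055 / 10.401 = 0.6783 m.

0.6783


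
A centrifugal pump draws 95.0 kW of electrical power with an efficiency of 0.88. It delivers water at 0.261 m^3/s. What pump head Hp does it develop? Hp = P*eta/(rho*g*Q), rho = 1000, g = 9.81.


Pump head formula: Hp = P * eta / (rho * g * Q).
Numerator: P * eta = 95.0 * 1000 * 0.88 = 83600.0 W.
Denominator: rho * g * Q = 1000 * 9.81 * 0.261 = 2560.41.
Hp = 83600.0 / 2560.41 = 32.65 m.

32.65


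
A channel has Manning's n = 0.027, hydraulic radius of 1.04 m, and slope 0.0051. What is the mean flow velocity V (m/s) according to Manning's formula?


Manning's equation gives V = (1/n) * R^(2/3) * S^(1/2).
First, compute R^(2/3) = 1.04^(2/3) = 1.0265.
Next, S^(1/2) = 0.0051^(1/2) = 0.071414.
Then 1/n = 1/0.027 = 37.04.
V = 37.04 * 1.0265 * 0.071414 = 2.715 m/s.

2.715


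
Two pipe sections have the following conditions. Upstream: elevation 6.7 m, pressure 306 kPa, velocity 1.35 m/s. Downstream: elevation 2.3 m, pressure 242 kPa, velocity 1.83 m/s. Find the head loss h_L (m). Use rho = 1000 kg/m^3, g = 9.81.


Total head at each section: H = z + p/(rho*g) + V^2/(2g).
H1 = 6.7 + 306*1000/(1000*9.81) + 1.35^2/(2*9.81)
   = 6.7 + 31.193 + 0.0929
   = 37.986 m.
H2 = 2.3 + 242*1000/(1000*9.81) + 1.83^2/(2*9.81)
   = 2.3 + 24.669 + 0.1707
   = 27.139 m.
h_L = H1 - H2 = 37.986 - 27.139 = 10.846 m.

10.846


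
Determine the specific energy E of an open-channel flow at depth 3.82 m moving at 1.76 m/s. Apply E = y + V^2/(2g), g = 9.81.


Specific energy E = y + V^2/(2g).
Velocity head = V^2/(2g) = 1.76^2 / (2*9.81) = 3.0976 / 19.62 = 0.1579 m.
E = 3.82 + 0.1579 = 3.9779 m.

3.9779


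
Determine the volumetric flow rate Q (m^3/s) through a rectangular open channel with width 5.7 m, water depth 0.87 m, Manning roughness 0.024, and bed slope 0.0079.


For a rectangular channel, the cross-sectional area A = b * y = 5.7 * 0.87 = 4.96 m^2.
The wetted perimeter P = b + 2y = 5.7 + 2*0.87 = 7.44 m.
Hydraulic radius R = A/P = 4.96/7.44 = 0.6665 m.
Velocity V = (1/n)*R^(2/3)*S^(1/2) = (1/0.024)*0.6665^(2/3)*0.0079^(1/2) = 2.8259 m/s.
Discharge Q = A * V = 4.96 * 2.8259 = 14.013 m^3/s.

14.013


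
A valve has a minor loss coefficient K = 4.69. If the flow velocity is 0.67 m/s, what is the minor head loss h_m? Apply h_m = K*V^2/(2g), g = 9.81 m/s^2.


Minor loss formula: h_m = K * V^2/(2g).
V^2 = 0.67^2 = 0.4489.
V^2/(2g) = 0.4489 / 19.62 = 0.0229 m.
h_m = 4.69 * 0.0229 = 0.1073 m.

0.1073


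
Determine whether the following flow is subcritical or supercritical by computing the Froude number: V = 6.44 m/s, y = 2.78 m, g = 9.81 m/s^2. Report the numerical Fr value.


The Froude number is defined as Fr = V / sqrt(g*y).
g*y = 9.81 * 2.78 = 27.2718.
sqrt(g*y) = sqrt(27.2718) = 5.2222.
Fr = 6.44 / 5.2222 = 1.2332.
Since Fr > 1, the flow is supercritical.

1.2332


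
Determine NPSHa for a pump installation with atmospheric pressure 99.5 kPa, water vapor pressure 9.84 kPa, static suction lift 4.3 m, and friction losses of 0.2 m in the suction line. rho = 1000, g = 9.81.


NPSHa = p_atm/(rho*g) - z_s - hf_s - p_vap/(rho*g).
p_atm/(rho*g) = 99.5*1000 / (1000*9.81) = 10.143 m.
p_vap/(rho*g) = 9.84*1000 / (1000*9.81) = 1.003 m.
NPSHa = 10.143 - 4.3 - 0.2 - 1.003
      = 4.64 m.

4.64


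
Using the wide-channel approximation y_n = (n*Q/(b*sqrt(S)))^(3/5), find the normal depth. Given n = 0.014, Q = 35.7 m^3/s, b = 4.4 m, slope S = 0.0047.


We use the wide-channel approximation y_n = (n*Q/(b*sqrt(S)))^(3/5).
sqrt(S) = sqrt(0.0047) = 0.068557.
Numerator: n*Q = 0.014 * 35.7 = 0.4998.
Denominator: b*sqrt(S) = 4.4 * 0.068557 = 0.301651.
arg = 1.6569.
y_n = 1.6569^(3/5) = 1.3539 m.

1.3539


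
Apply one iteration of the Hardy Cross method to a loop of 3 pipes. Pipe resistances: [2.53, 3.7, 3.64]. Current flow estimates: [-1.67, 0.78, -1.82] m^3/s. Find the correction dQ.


Numerator terms (r*Q*|Q|): 2.53*-1.67*|-1.67| = -7.0559; 3.7*0.78*|0.78| = 2.2511; 3.64*-1.82*|-1.82| = -12.0571.
Sum of numerator = -16.862.
Denominator terms (r*|Q|): 2.53*|-1.67| = 4.2251; 3.7*|0.78| = 2.886; 3.64*|-1.82| = 6.6248.
2 * sum of denominator = 2 * 13.7359 = 27.4718.
dQ = --16.862 / 27.4718 = 0.6138 m^3/s.

0.6138


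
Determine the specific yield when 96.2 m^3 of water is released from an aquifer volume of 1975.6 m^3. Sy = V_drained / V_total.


Specific yield Sy = Volume drained / Total volume.
Sy = 96.2 / 1975.6
   = 0.0487.

0.0487


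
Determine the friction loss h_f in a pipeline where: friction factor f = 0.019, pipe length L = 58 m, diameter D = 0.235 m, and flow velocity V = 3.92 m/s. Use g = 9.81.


Darcy-Weisbach equation: h_f = f * (L/D) * V^2/(2g).
f * L/D = 0.019 * 58/0.235 = 4.6894.
V^2/(2g) = 3.92^2 / (2*9.81) = 15.3664 / 19.62 = 0.7832 m.
h_f = 4.6894 * 0.7832 = 3.673 m.

3.673


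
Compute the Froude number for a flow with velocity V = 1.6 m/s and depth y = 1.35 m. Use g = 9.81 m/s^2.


The Froude number is defined as Fr = V / sqrt(g*y).
g*y = 9.81 * 1.35 = 13.2435.
sqrt(g*y) = sqrt(13.2435) = 3.6392.
Fr = 1.6 / 3.6392 = 0.4397.

0.4397


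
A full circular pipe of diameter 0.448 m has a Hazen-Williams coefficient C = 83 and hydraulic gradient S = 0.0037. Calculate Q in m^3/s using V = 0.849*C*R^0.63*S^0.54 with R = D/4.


For a full circular pipe, R = D/4 = 0.448/4 = 0.112 m.
V = 0.849 * 83 * 0.112^0.63 * 0.0037^0.54
  = 0.849 * 83 * 0.251772 * 0.048622
  = 0.8626 m/s.
Pipe area A = pi*D^2/4 = pi*0.448^2/4 = 0.1576 m^2.
Q = A * V = 0.1576 * 0.8626 = 0.136 m^3/s.

0.136


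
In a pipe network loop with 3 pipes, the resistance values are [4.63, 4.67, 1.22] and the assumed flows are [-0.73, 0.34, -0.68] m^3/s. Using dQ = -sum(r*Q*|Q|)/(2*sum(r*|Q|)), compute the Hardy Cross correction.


Numerator terms (r*Q*|Q|): 4.63*-0.73*|-0.73| = -2.4673; 4.67*0.34*|0.34| = 0.5399; 1.22*-0.68*|-0.68| = -0.5641.
Sum of numerator = -2.4916.
Denominator terms (r*|Q|): 4.63*|-0.73| = 3.3799; 4.67*|0.34| = 1.5878; 1.22*|-0.68| = 0.8296.
2 * sum of denominator = 2 * 5.7973 = 11.5946.
dQ = --2.4916 / 11.5946 = 0.2149 m^3/s.

0.2149


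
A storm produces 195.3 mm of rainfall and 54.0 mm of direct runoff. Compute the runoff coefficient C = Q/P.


The runoff coefficient C = runoff depth / rainfall depth.
C = 54.0 / 195.3
  = 0.2765.

0.2765


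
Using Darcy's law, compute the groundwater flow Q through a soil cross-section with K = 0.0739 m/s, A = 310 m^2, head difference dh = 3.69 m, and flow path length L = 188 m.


Darcy's law: Q = K * A * i, where i = dh/L.
Hydraulic gradient i = 3.69 / 188 = 0.019628.
Q = 0.0739 * 310 * 0.019628
  = 0.4497 m^3/s.

0.4497


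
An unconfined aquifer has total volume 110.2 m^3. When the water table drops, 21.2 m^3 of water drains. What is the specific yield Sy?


Specific yield Sy = Volume drained / Total volume.
Sy = 21.2 / 110.2
   = 0.1924.

0.1924


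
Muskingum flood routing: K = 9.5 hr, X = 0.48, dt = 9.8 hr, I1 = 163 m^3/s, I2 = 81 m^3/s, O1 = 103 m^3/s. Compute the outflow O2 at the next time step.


Muskingum coefficients:
denom = 2*K*(1-X) + dt = 2*9.5*(1-0.48) + 9.8 = 19.68.
C0 = (dt - 2*K*X)/denom = (9.8 - 2*9.5*0.48)/19.68 = 0.0346.
C1 = (dt + 2*K*X)/denom = (9.8 + 2*9.5*0.48)/19.68 = 0.9614.
C2 = (2*K*(1-X) - dt)/denom = 0.0041.
O2 = C0*I2 + C1*I1 + C2*O1
   = 0.0346*81 + 0.9614*163 + 0.0041*103
   = 159.92 m^3/s.

159.92


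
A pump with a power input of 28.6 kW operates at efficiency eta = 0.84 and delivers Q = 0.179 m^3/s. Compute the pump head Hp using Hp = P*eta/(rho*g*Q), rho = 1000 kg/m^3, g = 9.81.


Pump head formula: Hp = P * eta / (rho * g * Q).
Numerator: P * eta = 28.6 * 1000 * 0.84 = 24024.0 W.
Denominator: rho * g * Q = 1000 * 9.81 * 0.179 = 1755.99.
Hp = 24024.0 / 1755.99 = 13.68 m.

13.68


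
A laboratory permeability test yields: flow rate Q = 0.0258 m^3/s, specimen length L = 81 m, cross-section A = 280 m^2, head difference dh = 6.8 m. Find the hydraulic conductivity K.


From K = Q*L / (A*dh):
Numerator: Q*L = 0.0258 * 81 = 2.0898.
Denominator: A*dh = 280 * 6.8 = 1904.0.
K = 2.0898 / 1904.0 = 0.001098 m/s.

0.001098


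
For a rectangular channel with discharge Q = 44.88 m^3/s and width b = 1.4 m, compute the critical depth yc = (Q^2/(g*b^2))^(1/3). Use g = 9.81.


Using yc = (Q^2 / (g * b^2))^(1/3):
Q^2 = 44.88^2 = 2014.21.
g * b^2 = 9.81 * 1.4^2 = 9.81 * 1.96 = 19.23.
Q^2 / (g*b^2) = 2014.21 / 19.23 = 104.7431.
yc = 104.7431^(1/3) = 4.714 m.

4.714


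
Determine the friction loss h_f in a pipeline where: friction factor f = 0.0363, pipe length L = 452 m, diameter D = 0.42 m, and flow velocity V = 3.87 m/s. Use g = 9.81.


Darcy-Weisbach equation: h_f = f * (L/D) * V^2/(2g).
f * L/D = 0.0363 * 452/0.42 = 39.0657.
V^2/(2g) = 3.87^2 / (2*9.81) = 14.9769 / 19.62 = 0.7633 m.
h_f = 39.0657 * 0.7633 = 29.821 m.

29.821


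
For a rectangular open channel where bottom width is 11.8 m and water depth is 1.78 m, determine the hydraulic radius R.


For a rectangular section:
Flow area A = b * y = 11.8 * 1.78 = 21.0 m^2.
Wetted perimeter P = b + 2y = 11.8 + 2*1.78 = 15.36 m.
Hydraulic radius R = A/P = 21.0 / 15.36 = 1.3674 m.

1.3674


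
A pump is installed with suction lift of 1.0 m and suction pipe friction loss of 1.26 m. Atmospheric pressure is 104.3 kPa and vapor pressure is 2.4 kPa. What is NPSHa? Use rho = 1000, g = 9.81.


NPSHa = p_atm/(rho*g) - z_s - hf_s - p_vap/(rho*g).
p_atm/(rho*g) = 104.3*1000 / (1000*9.81) = 10.632 m.
p_vap/(rho*g) = 2.4*1000 / (1000*9.81) = 0.245 m.
NPSHa = 10.632 - 1.0 - 1.26 - 0.245
      = 8.13 m.

8.13


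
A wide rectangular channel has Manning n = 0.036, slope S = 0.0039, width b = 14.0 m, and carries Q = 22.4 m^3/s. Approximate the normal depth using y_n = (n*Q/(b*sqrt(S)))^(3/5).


We use the wide-channel approximation y_n = (n*Q/(b*sqrt(S)))^(3/5).
sqrt(S) = sqrt(0.0039) = 0.06245.
Numerator: n*Q = 0.036 * 22.4 = 0.8064.
Denominator: b*sqrt(S) = 14.0 * 0.06245 = 0.8743.
arg = 0.9223.
y_n = 0.9223^(3/5) = 0.9527 m.

0.9527


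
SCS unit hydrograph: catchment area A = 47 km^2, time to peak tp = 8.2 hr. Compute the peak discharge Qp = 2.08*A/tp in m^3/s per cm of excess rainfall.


SCS formula: Qp = 2.08 * A / tp.
Qp = 2.08 * 47 / 8.2
   = 97.76 / 8.2
   = 11.92 m^3/s per cm.

11.92


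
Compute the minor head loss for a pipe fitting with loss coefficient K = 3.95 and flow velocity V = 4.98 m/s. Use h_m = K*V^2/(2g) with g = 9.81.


Minor loss formula: h_m = K * V^2/(2g).
V^2 = 4.98^2 = 24.8004.
V^2/(2g) = 24.8004 / 19.62 = 1.264 m.
h_m = 3.95 * 1.264 = 4.9929 m.

4.9929


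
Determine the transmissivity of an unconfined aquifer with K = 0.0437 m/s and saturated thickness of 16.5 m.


Transmissivity is defined as T = K * h.
T = 0.0437 * 16.5
  = 0.7211 m^2/s.

0.7211


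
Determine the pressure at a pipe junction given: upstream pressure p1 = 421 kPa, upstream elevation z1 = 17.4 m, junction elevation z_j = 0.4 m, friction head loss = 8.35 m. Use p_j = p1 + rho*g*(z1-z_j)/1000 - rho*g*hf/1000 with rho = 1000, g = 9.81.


Junction pressure: p_j = p1 + rho*g*(z1 - z_j)/1000 - rho*g*hf/1000.
Elevation term = 1000*9.81*(17.4 - 0.4)/1000 = 166.77 kPa.
Friction term = 1000*9.81*8.35/1000 = 81.913 kPa.
p_j = 421 + 166.77 - 81.913 = 505.86 kPa.

505.86


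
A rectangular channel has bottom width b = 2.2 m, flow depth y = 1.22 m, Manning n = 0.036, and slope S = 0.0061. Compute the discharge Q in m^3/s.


For a rectangular channel, the cross-sectional area A = b * y = 2.2 * 1.22 = 2.68 m^2.
The wetted perimeter P = b + 2y = 2.2 + 2*1.22 = 4.64 m.
Hydraulic radius R = A/P = 2.68/4.64 = 0.5784 m.
Velocity V = (1/n)*R^(2/3)*S^(1/2) = (1/0.036)*0.5784^(2/3)*0.0061^(1/2) = 1.5062 m/s.
Discharge Q = A * V = 2.68 * 1.5062 = 4.043 m^3/s.

4.043


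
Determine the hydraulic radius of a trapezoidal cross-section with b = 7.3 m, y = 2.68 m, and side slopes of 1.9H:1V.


For a trapezoidal section with side slope z:
A = (b + z*y)*y = (7.3 + 1.9*2.68)*2.68 = 33.211 m^2.
P = b + 2*y*sqrt(1 + z^2) = 7.3 + 2*2.68*sqrt(1 + 1.9^2) = 18.808 m.
R = A/P = 33.211 / 18.808 = 1.7657 m.

1.7657


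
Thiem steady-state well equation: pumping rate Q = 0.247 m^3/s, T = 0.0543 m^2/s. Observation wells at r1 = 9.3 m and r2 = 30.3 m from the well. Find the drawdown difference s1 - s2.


Thiem equation: s1 - s2 = Q/(2*pi*T) * ln(r2/r1).
ln(r2/r1) = ln(30.3/9.3) = 1.1811.
Q/(2*pi*T) = 0.247 / (2*pi*0.0543) = 0.247 / 0.3412 = 0.724.
s1 - s2 = 0.724 * 1.1811 = 0.8551 m.

0.8551


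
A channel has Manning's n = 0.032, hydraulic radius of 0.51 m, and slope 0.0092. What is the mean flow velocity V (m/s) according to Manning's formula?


Manning's equation gives V = (1/n) * R^(2/3) * S^(1/2).
First, compute R^(2/3) = 0.51^(2/3) = 0.6383.
Next, S^(1/2) = 0.0092^(1/2) = 0.095917.
Then 1/n = 1/0.032 = 31.25.
V = 31.25 * 0.6383 * 0.095917 = 1.9133 m/s.

1.9133


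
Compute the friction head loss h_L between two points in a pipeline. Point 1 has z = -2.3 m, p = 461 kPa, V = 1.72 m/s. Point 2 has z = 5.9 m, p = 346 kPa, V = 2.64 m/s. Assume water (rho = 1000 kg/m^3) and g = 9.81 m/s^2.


Total head at each section: H = z + p/(rho*g) + V^2/(2g).
H1 = -2.3 + 461*1000/(1000*9.81) + 1.72^2/(2*9.81)
   = -2.3 + 46.993 + 0.1508
   = 44.844 m.
H2 = 5.9 + 346*1000/(1000*9.81) + 2.64^2/(2*9.81)
   = 5.9 + 35.27 + 0.3552
   = 41.525 m.
h_L = H1 - H2 = 44.844 - 41.525 = 3.318 m.

3.318


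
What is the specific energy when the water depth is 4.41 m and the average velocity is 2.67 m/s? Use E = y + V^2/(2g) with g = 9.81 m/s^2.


Specific energy E = y + V^2/(2g).
Velocity head = V^2/(2g) = 2.67^2 / (2*9.81) = 7.1289 / 19.62 = 0.3633 m.
E = 4.41 + 0.3633 = 4.7733 m.

4.7733


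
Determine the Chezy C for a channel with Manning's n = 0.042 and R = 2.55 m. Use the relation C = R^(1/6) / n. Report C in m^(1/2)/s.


The Chezy coefficient relates to Manning's n through C = R^(1/6) / n.
R^(1/6) = 2.55^(1/6) = 1.168844.
C = 1.168844 / 0.042 = 27.83 m^(1/2)/s.

27.83


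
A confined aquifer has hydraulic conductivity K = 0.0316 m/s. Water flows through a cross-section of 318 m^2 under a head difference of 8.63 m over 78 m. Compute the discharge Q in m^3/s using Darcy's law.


Darcy's law: Q = K * A * i, where i = dh/L.
Hydraulic gradient i = 8.63 / 78 = 0.110641.
Q = 0.0316 * 318 * 0.110641
  = 1.1118 m^3/s.

1.1118


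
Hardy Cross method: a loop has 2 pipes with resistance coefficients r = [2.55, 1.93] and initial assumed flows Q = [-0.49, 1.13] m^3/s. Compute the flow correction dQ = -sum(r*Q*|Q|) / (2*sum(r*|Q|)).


Numerator terms (r*Q*|Q|): 2.55*-0.49*|-0.49| = -0.6123; 1.93*1.13*|1.13| = 2.4644.
Sum of numerator = 1.8522.
Denominator terms (r*|Q|): 2.55*|-0.49| = 1.2495; 1.93*|1.13| = 2.1809.
2 * sum of denominator = 2 * 3.4304 = 6.8608.
dQ = -1.8522 / 6.8608 = -0.27 m^3/s.

-0.27


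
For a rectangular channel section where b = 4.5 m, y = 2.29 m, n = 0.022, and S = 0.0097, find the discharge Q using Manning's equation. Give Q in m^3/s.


For a rectangular channel, the cross-sectional area A = b * y = 4.5 * 2.29 = 10.3 m^2.
The wetted perimeter P = b + 2y = 4.5 + 2*2.29 = 9.08 m.
Hydraulic radius R = A/P = 10.3/9.08 = 1.1349 m.
Velocity V = (1/n)*R^(2/3)*S^(1/2) = (1/0.022)*1.1349^(2/3)*0.0097^(1/2) = 4.8708 m/s.
Discharge Q = A * V = 10.3 * 4.8708 = 50.194 m^3/s.

50.194


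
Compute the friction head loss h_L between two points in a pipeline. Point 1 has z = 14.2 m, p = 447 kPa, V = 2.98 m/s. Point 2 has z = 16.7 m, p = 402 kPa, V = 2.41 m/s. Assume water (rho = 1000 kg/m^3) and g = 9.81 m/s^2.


Total head at each section: H = z + p/(rho*g) + V^2/(2g).
H1 = 14.2 + 447*1000/(1000*9.81) + 2.98^2/(2*9.81)
   = 14.2 + 45.566 + 0.4526
   = 60.218 m.
H2 = 16.7 + 402*1000/(1000*9.81) + 2.41^2/(2*9.81)
   = 16.7 + 40.979 + 0.296
   = 57.975 m.
h_L = H1 - H2 = 60.218 - 57.975 = 2.244 m.

2.244


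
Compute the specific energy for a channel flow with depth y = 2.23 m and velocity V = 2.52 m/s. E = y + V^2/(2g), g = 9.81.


Specific energy E = y + V^2/(2g).
Velocity head = V^2/(2g) = 2.52^2 / (2*9.81) = 6.3504 / 19.62 = 0.3237 m.
E = 2.23 + 0.3237 = 2.5537 m.

2.5537


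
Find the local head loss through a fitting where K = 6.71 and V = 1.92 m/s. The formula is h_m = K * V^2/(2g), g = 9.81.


Minor loss formula: h_m = K * V^2/(2g).
V^2 = 1.92^2 = 3.6864.
V^2/(2g) = 3.6864 / 19.62 = 0.1879 m.
h_m = 6.71 * 0.1879 = 1.2607 m.

1.2607


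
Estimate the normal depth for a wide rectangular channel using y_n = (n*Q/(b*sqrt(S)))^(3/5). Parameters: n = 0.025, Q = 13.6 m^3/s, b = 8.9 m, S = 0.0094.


We use the wide-channel approximation y_n = (n*Q/(b*sqrt(S)))^(3/5).
sqrt(S) = sqrt(0.0094) = 0.096954.
Numerator: n*Q = 0.025 * 13.6 = 0.34.
Denominator: b*sqrt(S) = 8.9 * 0.096954 = 0.862891.
arg = 0.394.
y_n = 0.394^(3/5) = 0.5719 m.

0.5719


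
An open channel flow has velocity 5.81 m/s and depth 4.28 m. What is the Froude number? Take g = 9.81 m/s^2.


The Froude number is defined as Fr = V / sqrt(g*y).
g*y = 9.81 * 4.28 = 41.9868.
sqrt(g*y) = sqrt(41.9868) = 6.4797.
Fr = 5.81 / 6.4797 = 0.8966.

0.8966


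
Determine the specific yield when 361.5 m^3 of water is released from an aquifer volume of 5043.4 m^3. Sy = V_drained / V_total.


Specific yield Sy = Volume drained / Total volume.
Sy = 361.5 / 5043.4
   = 0.0717.

0.0717


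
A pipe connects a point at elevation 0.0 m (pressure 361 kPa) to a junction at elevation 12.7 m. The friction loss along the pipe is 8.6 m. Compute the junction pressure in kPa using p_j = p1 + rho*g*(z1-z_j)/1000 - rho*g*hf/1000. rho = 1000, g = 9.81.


Junction pressure: p_j = p1 + rho*g*(z1 - z_j)/1000 - rho*g*hf/1000.
Elevation term = 1000*9.81*(0.0 - 12.7)/1000 = -124.587 kPa.
Friction term = 1000*9.81*8.6/1000 = 84.366 kPa.
p_j = 361 + -124.587 - 84.366 = 152.05 kPa.

152.05


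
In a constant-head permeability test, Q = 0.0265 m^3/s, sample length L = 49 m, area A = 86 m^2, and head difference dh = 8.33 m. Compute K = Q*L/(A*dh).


From K = Q*L / (A*dh):
Numerator: Q*L = 0.0265 * 49 = 1.2985.
Denominator: A*dh = 86 * 8.33 = 716.38.
K = 1.2985 / 716.38 = 0.001813 m/s.

0.001813


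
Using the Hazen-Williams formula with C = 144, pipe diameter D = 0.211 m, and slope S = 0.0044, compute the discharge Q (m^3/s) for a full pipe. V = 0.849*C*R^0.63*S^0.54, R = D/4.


For a full circular pipe, R = D/4 = 0.211/4 = 0.0527 m.
V = 0.849 * 144 * 0.0527^0.63 * 0.0044^0.54
  = 0.849 * 144 * 0.156675 * 0.053391
  = 1.0227 m/s.
Pipe area A = pi*D^2/4 = pi*0.211^2/4 = 0.035 m^2.
Q = A * V = 0.035 * 1.0227 = 0.0358 m^3/s.

0.0358


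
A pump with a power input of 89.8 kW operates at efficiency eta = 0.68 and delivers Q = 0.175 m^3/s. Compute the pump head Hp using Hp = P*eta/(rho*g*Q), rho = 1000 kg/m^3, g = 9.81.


Pump head formula: Hp = P * eta / (rho * g * Q).
Numerator: P * eta = 89.8 * 1000 * 0.68 = 61064.0 W.
Denominator: rho * g * Q = 1000 * 9.81 * 0.175 = 1716.75.
Hp = 61064.0 / 1716.75 = 35.57 m.

35.57


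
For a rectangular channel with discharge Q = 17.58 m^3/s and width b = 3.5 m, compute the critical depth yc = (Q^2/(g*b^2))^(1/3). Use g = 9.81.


Using yc = (Q^2 / (g * b^2))^(1/3):
Q^2 = 17.58^2 = 309.06.
g * b^2 = 9.81 * 3.5^2 = 9.81 * 12.25 = 120.17.
Q^2 / (g*b^2) = 309.06 / 120.17 = 2.5719.
yc = 2.5719^(1/3) = 1.3701 m.

1.3701


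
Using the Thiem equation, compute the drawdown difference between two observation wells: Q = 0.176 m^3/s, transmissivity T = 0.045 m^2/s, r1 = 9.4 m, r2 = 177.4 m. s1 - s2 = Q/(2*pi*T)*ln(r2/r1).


Thiem equation: s1 - s2 = Q/(2*pi*T) * ln(r2/r1).
ln(r2/r1) = ln(177.4/9.4) = 2.9377.
Q/(2*pi*T) = 0.176 / (2*pi*0.045) = 0.176 / 0.2827 = 0.6225.
s1 - s2 = 0.6225 * 2.9377 = 1.8286 m.

1.8286


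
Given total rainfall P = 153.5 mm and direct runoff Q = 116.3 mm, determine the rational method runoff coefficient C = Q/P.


The runoff coefficient C = runoff depth / rainfall depth.
C = 116.3 / 153.5
  = 0.7577.

0.7577


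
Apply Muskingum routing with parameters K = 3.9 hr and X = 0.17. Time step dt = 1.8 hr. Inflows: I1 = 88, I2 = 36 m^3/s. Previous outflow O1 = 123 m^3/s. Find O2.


Muskingum coefficients:
denom = 2*K*(1-X) + dt = 2*3.9*(1-0.17) + 1.8 = 8.274.
C0 = (dt - 2*K*X)/denom = (1.8 - 2*3.9*0.17)/8.274 = 0.0573.
C1 = (dt + 2*K*X)/denom = (1.8 + 2*3.9*0.17)/8.274 = 0.3778.
C2 = (2*K*(1-X) - dt)/denom = 0.5649.
O2 = C0*I2 + C1*I1 + C2*O1
   = 0.0573*36 + 0.3778*88 + 0.5649*123
   = 104.79 m^3/s.

104.79


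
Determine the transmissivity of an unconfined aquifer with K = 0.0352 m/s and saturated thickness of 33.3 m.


Transmissivity is defined as T = K * h.
T = 0.0352 * 33.3
  = 1.1722 m^2/s.

1.1722


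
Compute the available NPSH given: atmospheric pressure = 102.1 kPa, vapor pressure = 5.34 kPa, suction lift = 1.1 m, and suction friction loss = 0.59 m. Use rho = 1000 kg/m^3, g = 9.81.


NPSHa = p_atm/(rho*g) - z_s - hf_s - p_vap/(rho*g).
p_atm/(rho*g) = 102.1*1000 / (1000*9.81) = 10.408 m.
p_vap/(rho*g) = 5.34*1000 / (1000*9.81) = 0.544 m.
NPSHa = 10.408 - 1.1 - 0.59 - 0.544
      = 8.17 m.

8.17


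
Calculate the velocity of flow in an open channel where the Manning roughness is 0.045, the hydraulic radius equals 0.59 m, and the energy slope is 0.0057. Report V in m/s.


Manning's equation gives V = (1/n) * R^(2/3) * S^(1/2).
First, compute R^(2/3) = 0.59^(2/3) = 0.7035.
Next, S^(1/2) = 0.0057^(1/2) = 0.075498.
Then 1/n = 1/0.045 = 22.22.
V = 22.22 * 0.7035 * 0.075498 = 1.1802 m/s.

1.1802


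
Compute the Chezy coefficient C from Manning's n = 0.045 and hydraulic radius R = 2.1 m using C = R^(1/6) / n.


The Chezy coefficient relates to Manning's n through C = R^(1/6) / n.
R^(1/6) = 2.1^(1/6) = 1.131627.
C = 1.131627 / 0.045 = 25.15 m^(1/2)/s.

25.15


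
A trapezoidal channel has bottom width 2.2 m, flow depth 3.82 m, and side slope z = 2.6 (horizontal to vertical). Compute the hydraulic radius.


For a trapezoidal section with side slope z:
A = (b + z*y)*y = (2.2 + 2.6*3.82)*3.82 = 46.344 m^2.
P = b + 2*y*sqrt(1 + z^2) = 2.2 + 2*3.82*sqrt(1 + 2.6^2) = 23.483 m.
R = A/P = 46.344 / 23.483 = 1.9736 m.

1.9736


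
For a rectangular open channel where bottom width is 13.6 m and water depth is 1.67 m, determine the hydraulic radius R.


For a rectangular section:
Flow area A = b * y = 13.6 * 1.67 = 22.71 m^2.
Wetted perimeter P = b + 2y = 13.6 + 2*1.67 = 16.94 m.
Hydraulic radius R = A/P = 22.71 / 16.94 = 1.3407 m.

1.3407


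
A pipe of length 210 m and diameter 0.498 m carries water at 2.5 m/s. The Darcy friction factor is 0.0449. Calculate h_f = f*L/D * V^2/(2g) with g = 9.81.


Darcy-Weisbach equation: h_f = f * (L/D) * V^2/(2g).
f * L/D = 0.0449 * 210/0.498 = 18.9337.
V^2/(2g) = 2.5^2 / (2*9.81) = 6.25 / 19.62 = 0.3186 m.
h_f = 18.9337 * 0.3186 = 6.031 m.

6.031


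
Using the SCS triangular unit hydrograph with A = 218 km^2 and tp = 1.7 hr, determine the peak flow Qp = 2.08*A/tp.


SCS formula: Qp = 2.08 * A / tp.
Qp = 2.08 * 218 / 1.7
   = 453.44 / 1.7
   = 266.73 m^3/s per cm.

266.73


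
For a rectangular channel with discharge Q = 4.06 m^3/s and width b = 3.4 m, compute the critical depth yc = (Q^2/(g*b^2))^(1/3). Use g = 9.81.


Using yc = (Q^2 / (g * b^2))^(1/3):
Q^2 = 4.06^2 = 16.48.
g * b^2 = 9.81 * 3.4^2 = 9.81 * 11.56 = 113.4.
Q^2 / (g*b^2) = 16.48 / 113.4 = 0.1453.
yc = 0.1453^(1/3) = 0.5258 m.

0.5258


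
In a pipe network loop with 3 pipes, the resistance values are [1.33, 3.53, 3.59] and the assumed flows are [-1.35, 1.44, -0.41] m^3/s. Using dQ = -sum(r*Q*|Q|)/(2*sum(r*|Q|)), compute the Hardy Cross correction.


Numerator terms (r*Q*|Q|): 1.33*-1.35*|-1.35| = -2.4239; 3.53*1.44*|1.44| = 7.3198; 3.59*-0.41*|-0.41| = -0.6035.
Sum of numerator = 4.2924.
Denominator terms (r*|Q|): 1.33*|-1.35| = 1.7955; 3.53*|1.44| = 5.0832; 3.59*|-0.41| = 1.4719.
2 * sum of denominator = 2 * 8.3506 = 16.7012.
dQ = -4.2924 / 16.7012 = -0.257 m^3/s.

-0.257


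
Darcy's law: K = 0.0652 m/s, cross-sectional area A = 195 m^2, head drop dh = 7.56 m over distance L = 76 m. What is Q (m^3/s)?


Darcy's law: Q = K * A * i, where i = dh/L.
Hydraulic gradient i = 7.56 / 76 = 0.099474.
Q = 0.0652 * 195 * 0.099474
  = 1.2647 m^3/s.

1.2647


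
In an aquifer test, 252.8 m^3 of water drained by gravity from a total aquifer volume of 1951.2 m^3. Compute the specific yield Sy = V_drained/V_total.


Specific yield Sy = Volume drained / Total volume.
Sy = 252.8 / 1951.2
   = 0.1296.

0.1296


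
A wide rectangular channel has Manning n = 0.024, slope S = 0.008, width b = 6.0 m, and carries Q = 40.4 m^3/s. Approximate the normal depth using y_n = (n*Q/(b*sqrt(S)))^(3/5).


We use the wide-channel approximation y_n = (n*Q/(b*sqrt(S)))^(3/5).
sqrt(S) = sqrt(0.008) = 0.089443.
Numerator: n*Q = 0.024 * 40.4 = 0.9696.
Denominator: b*sqrt(S) = 6.0 * 0.089443 = 0.536658.
arg = 1.8067.
y_n = 1.8067^(3/5) = 1.4261 m.

1.4261


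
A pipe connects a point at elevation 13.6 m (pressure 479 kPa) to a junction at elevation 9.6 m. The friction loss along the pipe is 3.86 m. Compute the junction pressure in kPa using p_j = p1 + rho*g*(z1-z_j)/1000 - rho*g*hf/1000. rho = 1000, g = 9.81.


Junction pressure: p_j = p1 + rho*g*(z1 - z_j)/1000 - rho*g*hf/1000.
Elevation term = 1000*9.81*(13.6 - 9.6)/1000 = 39.24 kPa.
Friction term = 1000*9.81*3.86/1000 = 37.867 kPa.
p_j = 479 + 39.24 - 37.867 = 480.37 kPa.

480.37


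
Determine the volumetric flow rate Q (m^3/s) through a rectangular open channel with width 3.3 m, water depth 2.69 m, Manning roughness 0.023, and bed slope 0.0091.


For a rectangular channel, the cross-sectional area A = b * y = 3.3 * 2.69 = 8.88 m^2.
The wetted perimeter P = b + 2y = 3.3 + 2*2.69 = 8.68 m.
Hydraulic radius R = A/P = 8.88/8.68 = 1.0227 m.
Velocity V = (1/n)*R^(2/3)*S^(1/2) = (1/0.023)*1.0227^(2/3)*0.0091^(1/2) = 4.2101 m/s.
Discharge Q = A * V = 8.88 * 4.2101 = 37.373 m^3/s.

37.373


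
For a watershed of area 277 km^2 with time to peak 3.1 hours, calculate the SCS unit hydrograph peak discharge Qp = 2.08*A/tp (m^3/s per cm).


SCS formula: Qp = 2.08 * A / tp.
Qp = 2.08 * 277 / 3.1
   = 576.16 / 3.1
   = 185.86 m^3/s per cm.

185.86


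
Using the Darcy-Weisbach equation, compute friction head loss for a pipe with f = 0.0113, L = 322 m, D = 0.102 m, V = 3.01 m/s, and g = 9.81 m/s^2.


Darcy-Weisbach equation: h_f = f * (L/D) * V^2/(2g).
f * L/D = 0.0113 * 322/0.102 = 35.6725.
V^2/(2g) = 3.01^2 / (2*9.81) = 9.0601 / 19.62 = 0.4618 m.
h_f = 35.6725 * 0.4618 = 16.473 m.

16.473


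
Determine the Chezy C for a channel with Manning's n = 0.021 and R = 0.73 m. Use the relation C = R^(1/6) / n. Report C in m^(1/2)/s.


The Chezy coefficient relates to Manning's n through C = R^(1/6) / n.
R^(1/6) = 0.73^(1/6) = 0.9489.
C = 0.9489 / 0.021 = 45.19 m^(1/2)/s.

45.19
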